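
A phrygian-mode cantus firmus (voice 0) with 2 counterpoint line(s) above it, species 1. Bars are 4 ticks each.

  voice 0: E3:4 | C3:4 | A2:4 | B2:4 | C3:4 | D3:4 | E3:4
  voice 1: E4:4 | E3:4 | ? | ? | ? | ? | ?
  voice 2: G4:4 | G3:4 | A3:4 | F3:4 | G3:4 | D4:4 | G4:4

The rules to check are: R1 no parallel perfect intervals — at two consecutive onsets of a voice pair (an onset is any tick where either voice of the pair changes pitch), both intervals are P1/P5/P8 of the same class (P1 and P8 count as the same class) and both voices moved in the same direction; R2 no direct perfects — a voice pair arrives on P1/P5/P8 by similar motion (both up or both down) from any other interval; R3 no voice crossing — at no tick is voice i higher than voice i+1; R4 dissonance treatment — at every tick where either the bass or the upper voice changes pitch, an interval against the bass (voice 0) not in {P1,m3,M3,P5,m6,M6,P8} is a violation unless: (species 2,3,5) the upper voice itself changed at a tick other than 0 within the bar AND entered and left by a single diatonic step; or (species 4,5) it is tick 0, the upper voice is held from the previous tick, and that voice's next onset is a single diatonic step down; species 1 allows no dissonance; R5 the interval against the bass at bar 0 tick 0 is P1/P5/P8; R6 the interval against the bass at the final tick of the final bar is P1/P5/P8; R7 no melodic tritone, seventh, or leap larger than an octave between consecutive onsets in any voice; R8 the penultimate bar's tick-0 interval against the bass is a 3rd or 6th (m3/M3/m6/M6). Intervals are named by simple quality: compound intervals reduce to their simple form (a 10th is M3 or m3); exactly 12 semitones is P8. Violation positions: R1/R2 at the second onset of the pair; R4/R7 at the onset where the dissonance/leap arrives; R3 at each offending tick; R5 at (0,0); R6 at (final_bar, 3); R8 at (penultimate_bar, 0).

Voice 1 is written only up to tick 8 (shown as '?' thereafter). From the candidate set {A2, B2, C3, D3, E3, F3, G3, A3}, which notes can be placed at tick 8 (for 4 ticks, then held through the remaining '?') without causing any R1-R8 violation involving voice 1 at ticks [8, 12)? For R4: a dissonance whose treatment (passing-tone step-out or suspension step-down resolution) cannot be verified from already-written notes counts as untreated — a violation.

{C3, E3, F3}

A2: violates R2
B2: violates R4
C3: legal
D3: violates R4
E3: legal
F3: legal
G3: violates R4
A3: violates R2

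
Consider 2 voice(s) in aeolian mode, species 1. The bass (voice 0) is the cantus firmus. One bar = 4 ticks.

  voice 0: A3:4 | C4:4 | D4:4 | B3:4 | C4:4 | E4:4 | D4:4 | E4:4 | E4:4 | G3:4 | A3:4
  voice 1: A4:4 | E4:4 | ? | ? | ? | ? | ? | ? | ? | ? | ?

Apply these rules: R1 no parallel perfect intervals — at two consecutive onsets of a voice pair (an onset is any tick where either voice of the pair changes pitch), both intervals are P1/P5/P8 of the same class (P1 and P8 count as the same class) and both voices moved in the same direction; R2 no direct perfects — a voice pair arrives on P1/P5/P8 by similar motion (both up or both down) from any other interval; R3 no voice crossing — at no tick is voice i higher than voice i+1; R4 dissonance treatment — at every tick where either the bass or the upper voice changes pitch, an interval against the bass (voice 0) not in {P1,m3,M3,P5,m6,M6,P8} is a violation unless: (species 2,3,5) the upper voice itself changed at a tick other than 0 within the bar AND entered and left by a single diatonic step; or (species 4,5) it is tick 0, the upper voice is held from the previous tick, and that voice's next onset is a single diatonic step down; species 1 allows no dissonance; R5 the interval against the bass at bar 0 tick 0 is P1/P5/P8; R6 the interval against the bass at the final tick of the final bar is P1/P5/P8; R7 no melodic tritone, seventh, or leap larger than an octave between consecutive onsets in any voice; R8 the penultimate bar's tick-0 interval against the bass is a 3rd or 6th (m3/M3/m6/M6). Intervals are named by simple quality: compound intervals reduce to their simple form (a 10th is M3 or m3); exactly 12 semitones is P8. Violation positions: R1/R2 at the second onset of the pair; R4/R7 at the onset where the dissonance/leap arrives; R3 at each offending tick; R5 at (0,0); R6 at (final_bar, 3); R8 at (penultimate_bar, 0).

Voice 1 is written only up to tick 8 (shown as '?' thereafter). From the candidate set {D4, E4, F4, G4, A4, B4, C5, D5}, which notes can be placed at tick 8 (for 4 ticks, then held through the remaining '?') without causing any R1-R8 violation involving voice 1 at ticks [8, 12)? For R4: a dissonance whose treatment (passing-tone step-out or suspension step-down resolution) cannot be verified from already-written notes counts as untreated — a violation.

{B4, D4, F4}

D4: legal
E4: violates R4
F4: legal
G4: violates R4
A4: violates R2
B4: legal
C5: violates R4
D5: violates R2,R7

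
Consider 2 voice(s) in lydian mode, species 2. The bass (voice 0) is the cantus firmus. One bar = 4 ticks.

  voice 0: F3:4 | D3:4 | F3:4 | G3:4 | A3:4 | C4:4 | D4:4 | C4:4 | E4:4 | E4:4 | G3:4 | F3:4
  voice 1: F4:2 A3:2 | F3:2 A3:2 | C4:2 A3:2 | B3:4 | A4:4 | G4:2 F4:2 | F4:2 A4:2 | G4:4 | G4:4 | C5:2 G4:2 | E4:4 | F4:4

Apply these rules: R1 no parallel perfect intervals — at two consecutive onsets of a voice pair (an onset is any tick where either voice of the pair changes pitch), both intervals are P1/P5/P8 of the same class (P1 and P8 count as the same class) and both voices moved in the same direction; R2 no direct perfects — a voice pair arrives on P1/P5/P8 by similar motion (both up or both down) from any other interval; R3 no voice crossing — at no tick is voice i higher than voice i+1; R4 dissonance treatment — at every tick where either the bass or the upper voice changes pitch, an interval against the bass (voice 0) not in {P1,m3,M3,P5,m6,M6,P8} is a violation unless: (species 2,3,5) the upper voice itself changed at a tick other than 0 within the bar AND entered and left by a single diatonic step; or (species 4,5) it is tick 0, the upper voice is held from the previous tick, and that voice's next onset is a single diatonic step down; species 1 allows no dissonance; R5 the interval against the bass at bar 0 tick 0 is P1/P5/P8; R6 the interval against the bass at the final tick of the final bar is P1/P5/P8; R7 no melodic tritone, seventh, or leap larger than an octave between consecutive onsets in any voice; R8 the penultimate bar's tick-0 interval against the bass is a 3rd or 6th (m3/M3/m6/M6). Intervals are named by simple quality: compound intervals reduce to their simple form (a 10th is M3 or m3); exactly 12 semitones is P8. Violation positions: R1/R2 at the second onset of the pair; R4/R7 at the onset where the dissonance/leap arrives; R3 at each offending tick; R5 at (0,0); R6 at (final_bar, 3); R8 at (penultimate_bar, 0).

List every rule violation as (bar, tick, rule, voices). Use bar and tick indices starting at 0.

bar 0: v0=F3 v1=F4 downbeat P8
bar 1: v0=D3 v1=F3 downbeat m3
bar 2: v0=F3 v1=C4 downbeat P5
bar 3: v0=G3 v1=B3 downbeat M3
bar 4: v0=A3 v1=A4 downbeat P8
bar 5: v0=C4 v1=G4 downbeat P5
bar 6: v0=D4 v1=F4 downbeat m3
bar 7: v0=C4 v1=G4 downbeat P5
bar 8: v0=E4 v1=G4 downbeat m3
bar 9: v0=E4 v1=C5 downbeat m6
bar 10: v0=G3 v1=E4 downbeat M6
bar 11: v0=F3 v1=F4 downbeat P8
  -> R1 @ bar 2 tick 0 v(0, 1): D3/A3 P5 -> F3/C4 P5 similar
  -> R2 @ bar 4 tick 0 v(0, 1): G3/B3 M3 -> A3/A4 P8 similar
  -> R7 @ bar 4 tick 0 v(1,): B3->A4 leap 10st
  -> R4 @ bar 5 tick 2 v(0, 1): C4/F4 P4 untreated
  -> R1 @ bar 7 tick 0 v(0, 1): D4/A4 P5 -> C4/G4 P5 similar

(2, 0, R1, (0, 1))
(4, 0, R2, (0, 1))
(4, 0, R7, (1,))
(5, 2, R4, (0, 1))
(7, 0, R1, (0, 1))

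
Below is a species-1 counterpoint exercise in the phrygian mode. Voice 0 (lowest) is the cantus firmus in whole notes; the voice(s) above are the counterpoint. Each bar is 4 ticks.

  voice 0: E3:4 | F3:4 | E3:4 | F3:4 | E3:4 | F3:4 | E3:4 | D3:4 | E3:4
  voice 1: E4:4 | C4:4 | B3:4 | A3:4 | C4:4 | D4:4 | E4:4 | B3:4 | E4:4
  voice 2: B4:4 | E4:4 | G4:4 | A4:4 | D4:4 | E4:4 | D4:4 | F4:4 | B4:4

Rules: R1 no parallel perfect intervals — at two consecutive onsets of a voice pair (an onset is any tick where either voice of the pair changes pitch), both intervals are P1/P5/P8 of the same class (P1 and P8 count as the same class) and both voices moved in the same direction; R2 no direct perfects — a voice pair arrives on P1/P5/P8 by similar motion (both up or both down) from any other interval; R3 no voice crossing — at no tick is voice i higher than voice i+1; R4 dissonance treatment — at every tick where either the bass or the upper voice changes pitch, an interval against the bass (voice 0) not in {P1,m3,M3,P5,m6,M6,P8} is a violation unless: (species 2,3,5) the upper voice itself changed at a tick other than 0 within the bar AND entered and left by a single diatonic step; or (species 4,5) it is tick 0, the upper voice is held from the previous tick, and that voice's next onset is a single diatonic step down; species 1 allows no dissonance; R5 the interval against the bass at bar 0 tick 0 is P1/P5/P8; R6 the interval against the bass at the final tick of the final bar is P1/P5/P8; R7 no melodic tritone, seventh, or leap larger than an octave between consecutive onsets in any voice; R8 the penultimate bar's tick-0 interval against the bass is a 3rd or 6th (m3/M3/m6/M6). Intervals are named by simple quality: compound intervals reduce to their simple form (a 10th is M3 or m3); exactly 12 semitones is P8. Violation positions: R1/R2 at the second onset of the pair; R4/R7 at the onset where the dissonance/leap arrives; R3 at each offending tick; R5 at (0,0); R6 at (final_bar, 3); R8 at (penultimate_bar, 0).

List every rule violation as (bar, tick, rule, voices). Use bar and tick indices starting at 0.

(1, 0, R4, (0, 2))
(2, 0, R1, (0, 1))
(4, 0, R4, (0, 2))
(5, 0, R4, (0, 2))
(6, 0, R3, (1, 2))
(6, 0, R4, (0, 2))
(6, 1, R3, (1, 2))
(6, 2, R3, (1, 2))
(6, 3, R3, (1, 2))
(8, 0, R2, (0, 1))
(8, 0, R2, (0, 2))
(8, 0, R2, (1, 2))
(8, 0, R7, (2,))

bar 0: v0=E3 v1=E4 v2=B4 downbeat P5
bar 1: v0=F3 v1=C4 v2=E4 downbeat M7
bar 2: v0=E3 v1=B3 v2=G4 downbeat m3
bar 3: v0=F3 v1=A3 v2=A4 downbeat M3
bar 4: v0=E3 v1=C4 v2=D4 downbeat m7
bar 5: v0=F3 v1=D4 v2=E4 downbeat M7
bar 6: v0=E3 v1=E4 v2=D4 downbeat m7
bar 7: v0=D3 v1=B3 v2=F4 downbeat m3
bar 8: v0=E3 v1=E4 v2=B4 downbeat P5
  -> R4 @ bar 1 tick 0 v(0, 2): F3/E4 M7 untreated
  -> R1 @ bar 2 tick 0 v(0, 1): F3/C4 P5 -> E3/B3 P5 similar
  -> R4 @ bar 4 tick 0 v(0, 2): E3/D4 m7 untreated
  -> R4 @ bar 5 tick 0 v(0, 2): F3/E4 M7 untreated
  -> R3 @ bar 6 tick 0 v(1, 2): E4 above D4
  -> R4 @ bar 6 tick 0 v(0, 2): E3/D4 m7 untreated
  -> R3 @ bar 6 tick 1 v(1, 2): E4 above D4
  -> R3 @ bar 6 tick 2 v(1, 2): E4 above D4
  -> R3 @ bar 6 tick 3 v(1, 2): E4 above D4
  -> R2 @ bar 8 tick 0 v(0, 1): D3/B3 M6 -> E3/E4 P8 similar
  -> R2 @ bar 8 tick 0 v(0, 2): D3/F4 m3 -> E3/B4 P5 similar
  -> R2 @ bar 8 tick 0 v(1, 2): B3/F4 TT -> E4/B4 P5 similar
  -> R7 @ bar 8 tick 0 v(2,): F4->B4 leap 6st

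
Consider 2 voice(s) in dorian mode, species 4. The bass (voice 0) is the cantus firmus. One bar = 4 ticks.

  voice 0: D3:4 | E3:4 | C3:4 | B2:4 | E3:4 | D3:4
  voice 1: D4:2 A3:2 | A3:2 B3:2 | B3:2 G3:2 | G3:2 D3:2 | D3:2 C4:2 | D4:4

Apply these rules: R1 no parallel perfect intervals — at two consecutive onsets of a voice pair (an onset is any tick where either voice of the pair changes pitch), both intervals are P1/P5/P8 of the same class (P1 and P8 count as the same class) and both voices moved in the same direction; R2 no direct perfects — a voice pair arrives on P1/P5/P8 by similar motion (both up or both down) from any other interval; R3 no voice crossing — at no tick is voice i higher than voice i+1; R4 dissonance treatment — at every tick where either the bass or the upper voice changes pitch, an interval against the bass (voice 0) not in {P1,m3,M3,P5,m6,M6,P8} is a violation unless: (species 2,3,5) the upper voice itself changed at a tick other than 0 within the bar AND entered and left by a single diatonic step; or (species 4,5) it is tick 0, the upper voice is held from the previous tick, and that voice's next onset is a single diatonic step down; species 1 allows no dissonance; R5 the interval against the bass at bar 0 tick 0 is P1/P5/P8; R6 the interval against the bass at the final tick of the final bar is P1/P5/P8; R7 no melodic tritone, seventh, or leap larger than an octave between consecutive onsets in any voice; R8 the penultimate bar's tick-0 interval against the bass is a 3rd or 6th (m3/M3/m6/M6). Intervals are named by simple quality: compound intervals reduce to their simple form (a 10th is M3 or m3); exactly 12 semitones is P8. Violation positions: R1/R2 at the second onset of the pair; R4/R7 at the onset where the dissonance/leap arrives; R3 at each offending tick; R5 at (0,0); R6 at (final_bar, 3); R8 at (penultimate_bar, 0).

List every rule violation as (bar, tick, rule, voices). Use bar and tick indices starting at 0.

bar 0: v0=D3 v1=D4 downbeat P8
bar 1: v0=E3 v1=A3 downbeat P4
bar 2: v0=C3 v1=B3 downbeat M7
bar 3: v0=B2 v1=G3 downbeat m6
bar 4: v0=E3 v1=D3 downbeat M2
bar 5: v0=D3 v1=D4 downbeat P8
  -> R4 @ bar 1 tick 0 v(0, 1): E3/A3 P4 untreated
  -> R4 @ bar 2 tick 0 v(0, 1): C3/B3 M7 untreated
  -> R3 @ bar 4 tick 0 v(0, 1): E3 above D3
  -> R4 @ bar 4 tick 0 v(0, 1): E3/D3 M2 untreated
  -> R8 @ bar 4 tick 0 v(0, 1): penult M2 not 3rd/6th
  -> R3 @ bar 4 tick 1 v(0, 1): E3 above D3
  -> R7 @ bar 4 tick 2 v(1,): D3->C4 leap 10st

(1, 0, R4, (0, 1))
(2, 0, R4, (0, 1))
(4, 0, R3, (0, 1))
(4, 0, R4, (0, 1))
(4, 0, R8, (0, 1))
(4, 1, R3, (0, 1))
(4, 2, R7, (1,))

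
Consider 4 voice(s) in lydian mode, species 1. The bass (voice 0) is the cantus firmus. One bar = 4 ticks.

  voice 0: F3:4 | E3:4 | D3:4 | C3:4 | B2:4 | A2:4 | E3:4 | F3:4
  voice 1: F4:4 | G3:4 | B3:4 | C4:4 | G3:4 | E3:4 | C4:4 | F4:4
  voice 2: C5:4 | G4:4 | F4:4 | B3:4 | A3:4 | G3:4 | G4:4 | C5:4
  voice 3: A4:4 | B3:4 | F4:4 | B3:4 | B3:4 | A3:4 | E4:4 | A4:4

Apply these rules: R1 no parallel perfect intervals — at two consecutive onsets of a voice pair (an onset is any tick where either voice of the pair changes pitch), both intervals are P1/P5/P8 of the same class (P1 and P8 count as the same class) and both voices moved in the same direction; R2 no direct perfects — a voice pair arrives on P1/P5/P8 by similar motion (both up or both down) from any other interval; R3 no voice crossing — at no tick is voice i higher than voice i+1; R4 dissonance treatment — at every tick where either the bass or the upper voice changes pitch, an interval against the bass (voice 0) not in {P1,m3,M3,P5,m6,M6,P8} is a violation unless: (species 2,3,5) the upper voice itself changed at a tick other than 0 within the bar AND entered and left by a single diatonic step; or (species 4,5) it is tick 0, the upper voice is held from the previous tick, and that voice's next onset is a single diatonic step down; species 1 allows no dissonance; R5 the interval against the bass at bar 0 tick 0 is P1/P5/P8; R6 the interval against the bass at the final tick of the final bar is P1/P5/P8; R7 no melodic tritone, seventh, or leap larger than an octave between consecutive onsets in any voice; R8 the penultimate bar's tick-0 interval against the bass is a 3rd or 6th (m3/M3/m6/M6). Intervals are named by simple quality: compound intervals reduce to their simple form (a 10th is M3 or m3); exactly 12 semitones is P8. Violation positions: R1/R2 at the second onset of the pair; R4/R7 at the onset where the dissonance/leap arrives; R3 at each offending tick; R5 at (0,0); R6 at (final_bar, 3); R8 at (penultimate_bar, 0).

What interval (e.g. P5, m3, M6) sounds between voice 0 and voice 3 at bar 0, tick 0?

M3

voice 0=F3 voice 3=A4 -> M3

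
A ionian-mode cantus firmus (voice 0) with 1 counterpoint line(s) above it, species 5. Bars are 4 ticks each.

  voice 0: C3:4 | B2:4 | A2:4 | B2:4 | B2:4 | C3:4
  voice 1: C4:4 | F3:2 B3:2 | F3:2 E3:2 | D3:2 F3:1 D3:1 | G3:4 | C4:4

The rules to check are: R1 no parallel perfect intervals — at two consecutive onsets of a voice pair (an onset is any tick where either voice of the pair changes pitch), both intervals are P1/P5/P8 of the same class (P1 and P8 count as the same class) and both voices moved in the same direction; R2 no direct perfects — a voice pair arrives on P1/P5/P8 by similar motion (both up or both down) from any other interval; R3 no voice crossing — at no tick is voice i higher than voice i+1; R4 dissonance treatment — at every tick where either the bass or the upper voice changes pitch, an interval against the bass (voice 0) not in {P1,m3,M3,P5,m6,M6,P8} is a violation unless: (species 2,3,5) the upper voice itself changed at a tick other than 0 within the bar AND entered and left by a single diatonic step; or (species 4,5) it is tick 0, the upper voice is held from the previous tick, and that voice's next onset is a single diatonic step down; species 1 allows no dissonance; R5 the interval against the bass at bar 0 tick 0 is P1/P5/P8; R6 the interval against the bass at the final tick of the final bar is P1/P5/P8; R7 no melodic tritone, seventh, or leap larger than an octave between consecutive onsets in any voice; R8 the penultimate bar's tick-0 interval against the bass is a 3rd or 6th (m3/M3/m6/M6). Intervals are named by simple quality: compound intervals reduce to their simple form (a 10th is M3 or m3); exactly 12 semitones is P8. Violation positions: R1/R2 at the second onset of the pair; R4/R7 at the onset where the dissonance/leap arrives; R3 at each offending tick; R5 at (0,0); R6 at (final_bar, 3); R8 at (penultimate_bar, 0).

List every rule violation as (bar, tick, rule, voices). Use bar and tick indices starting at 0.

bar 0: v0=C3 v1=C4 downbeat P8
bar 1: v0=B2 v1=F3 downbeat TT
bar 2: v0=A2 v1=F3 downbeat m6
bar 3: v0=B2 v1=D3 downbeat m3
bar 4: v0=B2 v1=G3 downbeat m6
bar 5: v0=C3 v1=C4 downbeat P8
  -> R4 @ bar 1 tick 0 v(0, 1): B2/F3 TT untreated
  -> R7 @ bar 1 tick 2 v(1,): F3->B3 leap 6st
  -> R7 @ bar 2 tick 0 v(1,): B3->F3 leap 6st
  -> R4 @ bar 3 tick 2 v(0, 1): B2/F3 TT untreated
  -> R2 @ bar 5 tick 0 v(0, 1): B2/G3 m6 -> C3/C4 P8 similar

(1, 0, R4, (0, 1))
(1, 2, R7, (1,))
(2, 0, R7, (1,))
(3, 2, R4, (0, 1))
(5, 0, R2, (0, 1))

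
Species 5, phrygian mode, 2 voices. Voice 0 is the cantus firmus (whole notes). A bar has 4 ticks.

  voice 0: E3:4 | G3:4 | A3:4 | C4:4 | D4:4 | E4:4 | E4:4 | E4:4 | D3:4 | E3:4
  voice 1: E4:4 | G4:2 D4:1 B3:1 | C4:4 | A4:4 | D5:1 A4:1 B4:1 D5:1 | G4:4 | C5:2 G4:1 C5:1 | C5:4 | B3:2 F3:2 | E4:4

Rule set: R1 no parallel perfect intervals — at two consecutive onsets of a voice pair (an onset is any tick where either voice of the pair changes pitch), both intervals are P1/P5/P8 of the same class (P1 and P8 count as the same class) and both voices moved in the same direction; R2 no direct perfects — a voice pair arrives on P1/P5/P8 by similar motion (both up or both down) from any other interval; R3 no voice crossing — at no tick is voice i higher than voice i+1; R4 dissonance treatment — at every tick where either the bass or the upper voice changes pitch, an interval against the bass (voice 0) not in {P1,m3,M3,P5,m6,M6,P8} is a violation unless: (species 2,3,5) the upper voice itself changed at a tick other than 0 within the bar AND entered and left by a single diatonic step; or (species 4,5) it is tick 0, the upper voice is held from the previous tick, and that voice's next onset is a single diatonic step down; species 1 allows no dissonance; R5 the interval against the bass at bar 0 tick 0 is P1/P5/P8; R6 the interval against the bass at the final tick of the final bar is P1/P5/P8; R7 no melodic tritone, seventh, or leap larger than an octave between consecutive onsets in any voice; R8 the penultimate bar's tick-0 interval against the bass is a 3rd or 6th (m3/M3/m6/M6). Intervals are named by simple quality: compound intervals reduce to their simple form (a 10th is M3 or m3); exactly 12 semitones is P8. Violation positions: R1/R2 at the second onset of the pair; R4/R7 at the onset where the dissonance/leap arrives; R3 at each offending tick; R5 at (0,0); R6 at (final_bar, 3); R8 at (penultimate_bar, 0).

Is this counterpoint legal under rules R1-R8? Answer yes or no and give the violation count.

bar 0: v0=E3 v1=E4 (P8)
bar 1: v0=G3 v1=G4 (P8)
bar 2: v0=A3 v1=C4 (m3)
bar 3: v0=C4 v1=A4 (M6)
bar 4: v0=D4 v1=D5 (P8)
bar 5: v0=E4 v1=G4 (m3)
bar 6: v0=E4 v1=C5 (m6)
bar 7: v0=E4 v1=C5 (m6)
bar 8: v0=D3 v1=B3 (M6)
bar 9: v0=E3 v1=E4 (P8)
  R1 @ bar1.0: E3/E4 P8 -> G3/G4 P8 similar
  R2 @ bar4.0: C4/A4 M6 -> D4/D5 P8 similar
  R7 @ bar8.0: E4->D3 leap 14st
  R7 @ bar8.0: C5->B3 leap 13st
  R7 @ bar8.2: B3->F3 leap 6st
  R2 @ bar9.0: D3/F3 m3 -> E3/E4 P8 similar
  R7 @ bar9.0: F3->E4 leap 11st

No (7 violations)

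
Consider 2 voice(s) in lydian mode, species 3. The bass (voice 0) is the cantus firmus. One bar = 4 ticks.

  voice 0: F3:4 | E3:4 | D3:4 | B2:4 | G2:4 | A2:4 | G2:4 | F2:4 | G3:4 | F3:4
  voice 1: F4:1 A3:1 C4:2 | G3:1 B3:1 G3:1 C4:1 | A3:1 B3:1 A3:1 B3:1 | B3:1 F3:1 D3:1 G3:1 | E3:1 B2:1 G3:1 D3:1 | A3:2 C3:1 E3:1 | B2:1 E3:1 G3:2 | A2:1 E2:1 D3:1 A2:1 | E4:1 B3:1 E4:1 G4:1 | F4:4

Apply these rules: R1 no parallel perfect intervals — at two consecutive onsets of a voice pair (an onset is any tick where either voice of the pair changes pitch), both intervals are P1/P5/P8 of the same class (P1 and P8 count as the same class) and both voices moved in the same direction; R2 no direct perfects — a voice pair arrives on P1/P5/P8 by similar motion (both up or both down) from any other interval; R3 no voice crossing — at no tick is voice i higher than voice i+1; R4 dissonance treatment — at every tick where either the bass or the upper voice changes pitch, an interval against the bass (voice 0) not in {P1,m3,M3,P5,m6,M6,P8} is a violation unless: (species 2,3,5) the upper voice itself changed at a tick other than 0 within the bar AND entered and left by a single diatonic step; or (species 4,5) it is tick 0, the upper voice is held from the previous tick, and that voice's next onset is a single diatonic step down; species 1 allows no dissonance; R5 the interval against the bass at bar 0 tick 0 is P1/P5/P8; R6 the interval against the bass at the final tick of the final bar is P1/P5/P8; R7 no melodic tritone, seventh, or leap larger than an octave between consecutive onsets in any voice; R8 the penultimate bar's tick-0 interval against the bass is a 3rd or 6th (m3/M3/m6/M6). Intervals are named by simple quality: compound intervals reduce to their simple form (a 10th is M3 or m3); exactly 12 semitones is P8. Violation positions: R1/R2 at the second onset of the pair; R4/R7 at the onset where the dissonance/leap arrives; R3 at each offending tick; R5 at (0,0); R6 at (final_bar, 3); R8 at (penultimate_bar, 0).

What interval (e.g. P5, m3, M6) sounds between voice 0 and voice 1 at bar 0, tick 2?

P5

voice 0=F3 voice 1=C4 -> P5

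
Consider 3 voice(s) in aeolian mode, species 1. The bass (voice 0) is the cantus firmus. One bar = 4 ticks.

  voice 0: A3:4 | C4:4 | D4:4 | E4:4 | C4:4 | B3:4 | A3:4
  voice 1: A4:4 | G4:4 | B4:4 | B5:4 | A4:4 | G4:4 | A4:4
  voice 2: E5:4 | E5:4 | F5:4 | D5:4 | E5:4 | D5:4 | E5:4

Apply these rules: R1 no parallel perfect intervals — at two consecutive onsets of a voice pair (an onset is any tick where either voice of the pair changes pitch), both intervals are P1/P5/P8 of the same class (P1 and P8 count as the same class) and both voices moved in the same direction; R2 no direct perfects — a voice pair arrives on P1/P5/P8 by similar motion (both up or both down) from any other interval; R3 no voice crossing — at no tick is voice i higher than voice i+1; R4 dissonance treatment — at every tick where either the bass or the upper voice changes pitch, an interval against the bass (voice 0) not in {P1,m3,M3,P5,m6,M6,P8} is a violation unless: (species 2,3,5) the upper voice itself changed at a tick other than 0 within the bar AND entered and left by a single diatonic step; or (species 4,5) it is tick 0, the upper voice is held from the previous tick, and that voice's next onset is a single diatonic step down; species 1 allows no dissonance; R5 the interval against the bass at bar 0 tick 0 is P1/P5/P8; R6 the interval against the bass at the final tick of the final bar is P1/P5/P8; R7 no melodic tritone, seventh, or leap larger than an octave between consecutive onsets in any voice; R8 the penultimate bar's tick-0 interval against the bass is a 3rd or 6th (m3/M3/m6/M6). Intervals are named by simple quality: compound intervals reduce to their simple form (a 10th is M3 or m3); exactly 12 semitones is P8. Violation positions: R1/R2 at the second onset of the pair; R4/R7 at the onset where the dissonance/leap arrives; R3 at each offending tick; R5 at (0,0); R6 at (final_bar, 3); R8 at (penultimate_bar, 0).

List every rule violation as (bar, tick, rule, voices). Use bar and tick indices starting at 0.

bar 0: v0=A3 v1=A4 v2=E5 downbeat P5
bar 1: v0=C4 v1=G4 v2=E5 downbeat M3
bar 2: v0=D4 v1=B4 v2=F5 downbeat m3
bar 3: v0=E4 v1=B5 v2=D5 downbeat m7
bar 4: v0=C4 v1=A4 v2=E5 downbeat M3
bar 5: v0=B3 v1=G4 v2=D5 downbeat m3
bar 6: v0=A3 v1=A4 v2=E5 downbeat P5
  -> R2 @ bar 3 tick 0 v(0, 1): D4/B4 M6 -> E4/B5 P5 similar
  -> R3 @ bar 3 tick 0 v(1, 2): B5 above D5
  -> R4 @ bar 3 tick 0 v(0, 2): E4/D5 m7 untreated
  -> R3 @ bar 3 tick 1 v(1, 2): B5 above D5
  -> R3 @ bar 3 tick 2 v(1, 2): B5 above D5
  -> R3 @ bar 3 tick 3 v(1, 2): B5 above D5
  -> R7 @ bar 4 tick 0 v(1,): B5->A4 leap 14st
  -> R1 @ bar 5 tick 0 v(1, 2): A4/E5 P5 -> G4/D5 P5 similar
  -> R1 @ bar 6 tick 0 v(1, 2): G4/D5 P5 -> A4/E5 P5 similar

(3, 0, R2, (0, 1))
(3, 0, R3, (1, 2))
(3, 0, R4, (0, 2))
(3, 1, R3, (1, 2))
(3, 2, R3, (1, 2))
(3, 3, R3, (1, 2))
(4, 0, R7, (1,))
(5, 0, R1, (1, 2))
(6, 0, R1, (1, 2))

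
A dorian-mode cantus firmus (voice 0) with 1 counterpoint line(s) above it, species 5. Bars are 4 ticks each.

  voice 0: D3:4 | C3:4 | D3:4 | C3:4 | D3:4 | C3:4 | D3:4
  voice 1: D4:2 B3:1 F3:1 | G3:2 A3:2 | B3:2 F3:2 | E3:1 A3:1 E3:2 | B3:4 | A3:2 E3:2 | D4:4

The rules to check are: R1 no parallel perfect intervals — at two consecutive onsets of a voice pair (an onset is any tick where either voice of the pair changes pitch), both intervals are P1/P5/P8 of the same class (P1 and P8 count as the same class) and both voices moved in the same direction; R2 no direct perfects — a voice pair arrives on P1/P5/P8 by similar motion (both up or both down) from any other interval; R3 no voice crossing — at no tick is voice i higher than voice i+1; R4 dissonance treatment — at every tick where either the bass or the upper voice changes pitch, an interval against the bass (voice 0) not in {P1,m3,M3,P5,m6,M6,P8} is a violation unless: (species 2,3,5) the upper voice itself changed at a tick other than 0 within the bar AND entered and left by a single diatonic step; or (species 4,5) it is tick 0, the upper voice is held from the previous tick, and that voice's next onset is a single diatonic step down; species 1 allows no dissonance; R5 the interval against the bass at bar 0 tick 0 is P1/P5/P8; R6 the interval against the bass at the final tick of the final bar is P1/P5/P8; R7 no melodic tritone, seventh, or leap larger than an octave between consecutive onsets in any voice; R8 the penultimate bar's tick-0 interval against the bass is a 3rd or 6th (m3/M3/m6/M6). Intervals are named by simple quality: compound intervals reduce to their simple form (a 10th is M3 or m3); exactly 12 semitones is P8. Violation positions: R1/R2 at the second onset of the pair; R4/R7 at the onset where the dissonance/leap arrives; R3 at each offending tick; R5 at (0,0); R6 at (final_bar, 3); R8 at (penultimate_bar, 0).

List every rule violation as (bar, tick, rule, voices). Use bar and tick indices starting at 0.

bar 0: v0=D3 v1=D4 downbeat P8
bar 1: v0=C3 v1=G3 downbeat P5
bar 2: v0=D3 v1=B3 downbeat M6
bar 3: v0=C3 v1=E3 downbeat M3
bar 4: v0=D3 v1=B3 downbeat M6
bar 5: v0=C3 v1=A3 downbeat M6
bar 6: v0=D3 v1=D4 downbeat P8
  -> R7 @ bar 0 tick 3 v(1,): B3->F3 leap 6st
  -> R7 @ bar 2 tick 2 v(1,): B3->F3 leap 6st
  -> R2 @ bar 6 tick 0 v(0, 1): C3/E3 M3 -> D3/D4 P8 similar
  -> R7 @ bar 6 tick 0 v(1,): E3->D4 leap 10st

(0, 3, R7, (1,))
(2, 2, R7, (1,))
(6, 0, R2, (0, 1))
(6, 0, R7, (1,))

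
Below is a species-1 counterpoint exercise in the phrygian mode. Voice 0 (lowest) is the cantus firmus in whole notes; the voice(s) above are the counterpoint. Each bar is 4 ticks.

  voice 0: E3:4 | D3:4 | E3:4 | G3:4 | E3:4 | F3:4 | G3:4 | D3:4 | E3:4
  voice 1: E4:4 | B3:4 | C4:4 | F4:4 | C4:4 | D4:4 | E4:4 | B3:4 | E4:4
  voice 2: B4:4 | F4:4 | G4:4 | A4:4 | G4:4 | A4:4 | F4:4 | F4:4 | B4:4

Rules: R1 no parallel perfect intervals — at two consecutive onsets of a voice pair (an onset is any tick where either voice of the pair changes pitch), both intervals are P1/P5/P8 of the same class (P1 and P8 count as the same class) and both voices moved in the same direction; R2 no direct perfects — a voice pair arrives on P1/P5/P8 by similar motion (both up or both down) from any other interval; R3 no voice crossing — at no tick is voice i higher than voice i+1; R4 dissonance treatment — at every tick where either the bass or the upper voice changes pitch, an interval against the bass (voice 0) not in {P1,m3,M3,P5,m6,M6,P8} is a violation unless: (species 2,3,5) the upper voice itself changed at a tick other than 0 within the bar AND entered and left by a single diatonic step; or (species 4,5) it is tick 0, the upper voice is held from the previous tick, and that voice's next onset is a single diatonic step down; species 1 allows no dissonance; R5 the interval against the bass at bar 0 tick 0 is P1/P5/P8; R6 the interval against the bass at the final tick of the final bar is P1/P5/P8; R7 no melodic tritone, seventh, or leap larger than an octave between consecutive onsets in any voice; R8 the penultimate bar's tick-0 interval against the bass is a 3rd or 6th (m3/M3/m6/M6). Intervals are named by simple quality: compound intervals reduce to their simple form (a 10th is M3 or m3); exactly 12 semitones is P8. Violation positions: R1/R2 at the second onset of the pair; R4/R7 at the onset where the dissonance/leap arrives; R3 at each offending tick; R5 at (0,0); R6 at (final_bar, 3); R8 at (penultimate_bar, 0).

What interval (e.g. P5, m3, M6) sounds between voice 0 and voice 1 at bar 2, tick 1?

voice 0=E3 voice 1=C4 -> m6

m6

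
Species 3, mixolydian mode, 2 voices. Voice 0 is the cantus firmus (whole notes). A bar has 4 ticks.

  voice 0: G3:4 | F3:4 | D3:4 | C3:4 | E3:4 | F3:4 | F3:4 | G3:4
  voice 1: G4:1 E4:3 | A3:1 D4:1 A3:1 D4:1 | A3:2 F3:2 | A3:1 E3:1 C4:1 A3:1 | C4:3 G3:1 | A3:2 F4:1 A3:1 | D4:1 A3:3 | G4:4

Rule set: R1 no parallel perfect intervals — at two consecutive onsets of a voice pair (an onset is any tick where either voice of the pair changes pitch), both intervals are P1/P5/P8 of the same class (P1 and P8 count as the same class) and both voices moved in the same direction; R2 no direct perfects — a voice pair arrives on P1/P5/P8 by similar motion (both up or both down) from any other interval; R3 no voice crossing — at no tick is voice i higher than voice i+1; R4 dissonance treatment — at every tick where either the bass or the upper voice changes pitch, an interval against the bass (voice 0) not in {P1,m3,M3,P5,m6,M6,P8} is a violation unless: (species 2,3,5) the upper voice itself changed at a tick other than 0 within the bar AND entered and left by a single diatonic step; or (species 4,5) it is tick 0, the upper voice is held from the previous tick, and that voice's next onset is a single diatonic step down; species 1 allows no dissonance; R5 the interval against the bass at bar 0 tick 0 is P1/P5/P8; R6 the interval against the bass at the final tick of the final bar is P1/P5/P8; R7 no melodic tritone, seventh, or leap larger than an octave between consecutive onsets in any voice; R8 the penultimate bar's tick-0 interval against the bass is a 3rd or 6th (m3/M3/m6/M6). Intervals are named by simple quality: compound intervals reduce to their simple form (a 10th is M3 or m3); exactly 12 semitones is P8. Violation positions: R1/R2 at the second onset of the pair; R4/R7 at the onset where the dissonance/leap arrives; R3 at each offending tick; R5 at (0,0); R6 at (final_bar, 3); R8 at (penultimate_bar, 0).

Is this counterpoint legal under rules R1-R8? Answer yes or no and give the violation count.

bar 0: v0=G3 v1=G4 (P8)
bar 1: v0=F3 v1=A3 (M3)
bar 2: v0=D3 v1=A3 (P5)
bar 3: v0=C3 v1=A3 (M6)
bar 4: v0=E3 v1=C4 (m6)
bar 5: v0=F3 v1=A3 (M3)
bar 6: v0=F3 v1=D4 (M6)
bar 7: v0=G3 v1=G4 (P8)
  R2 @ bar2.0: F3/D4 M6 -> D3/A3 P5 similar
  R2 @ bar7.0: F3/A3 M3 -> G3/G4 P8 similar
  R7 @ bar7.0: A3->G4 leap 10st

No (3 violations)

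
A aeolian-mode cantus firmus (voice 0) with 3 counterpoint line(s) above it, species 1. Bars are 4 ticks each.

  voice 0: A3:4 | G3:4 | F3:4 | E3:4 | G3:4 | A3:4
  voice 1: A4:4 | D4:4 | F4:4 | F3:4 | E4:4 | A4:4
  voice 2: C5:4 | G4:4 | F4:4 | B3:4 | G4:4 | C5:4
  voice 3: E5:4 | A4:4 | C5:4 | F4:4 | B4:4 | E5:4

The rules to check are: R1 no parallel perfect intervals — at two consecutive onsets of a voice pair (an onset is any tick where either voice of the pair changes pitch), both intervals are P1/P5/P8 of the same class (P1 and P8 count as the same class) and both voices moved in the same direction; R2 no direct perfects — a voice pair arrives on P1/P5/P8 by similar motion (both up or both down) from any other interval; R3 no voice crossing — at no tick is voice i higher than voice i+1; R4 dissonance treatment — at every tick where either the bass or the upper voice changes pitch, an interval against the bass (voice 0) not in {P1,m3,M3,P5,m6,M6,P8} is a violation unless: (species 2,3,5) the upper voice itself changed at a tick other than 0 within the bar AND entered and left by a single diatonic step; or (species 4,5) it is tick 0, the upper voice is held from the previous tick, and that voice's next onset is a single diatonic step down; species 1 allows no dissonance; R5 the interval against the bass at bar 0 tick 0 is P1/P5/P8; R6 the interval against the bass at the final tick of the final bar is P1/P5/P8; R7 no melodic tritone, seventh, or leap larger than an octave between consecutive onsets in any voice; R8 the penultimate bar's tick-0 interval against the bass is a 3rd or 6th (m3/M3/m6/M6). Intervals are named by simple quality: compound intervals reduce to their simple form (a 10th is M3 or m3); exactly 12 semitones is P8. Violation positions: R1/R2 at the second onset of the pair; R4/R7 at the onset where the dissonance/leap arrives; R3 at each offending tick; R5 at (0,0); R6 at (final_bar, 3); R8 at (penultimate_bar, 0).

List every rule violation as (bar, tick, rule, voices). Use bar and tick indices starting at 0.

(0, 0, R5, (0, 2))
(1, 0, R1, (1, 3))
(1, 0, R2, (0, 1))
(1, 0, R2, (0, 2))
(1, 0, R4, (0, 3))
(2, 0, R1, (0, 2))
(2, 0, R1, (1, 3))
(3, 0, R2, (0, 2))
(3, 0, R2, (1, 3))
(3, 0, R4, (0, 1))
(3, 0, R4, (0, 3))
(3, 0, R7, (2,))
(4, 0, R2, (0, 2))
(4, 0, R2, (1, 3))
(4, 0, R7, (1,))
(4, 0, R7, (3,))
(4, 0, R8, (0, 2))
(5, 0, R1, (1, 3))
(5, 0, R2, (0, 1))
(5, 0, R2, (0, 3))
(5, 3, R6, (0, 2))

bar 0: v0=A3 v1=A4 v2=C5 v3=E5 downbeat P5
bar 1: v0=G3 v1=D4 v2=G4 v3=A4 downbeat M2
bar 2: v0=F3 v1=F4 v2=F4 v3=C5 downbeat P5
bar 3: v0=E3 v1=F3 v2=B3 v3=F4 downbeat m2
bar 4: v0=G3 v1=E4 v2=G4 v3=B4 downbeat M3
bar 5: v0=A3 v1=A4 v2=C5 v3=E5 downbeat P5
  -> R5 @ bar 0 tick 0 v(0, 2): opens on m3
  -> R1 @ bar 1 tick 0 v(1, 3): A4/E5 P5 -> D4/A4 P5 similar
  -> R2 @ bar 1 tick 0 v(0, 1): A3/A4 P8 -> G3/D4 P5 similar
  -> R2 @ bar 1 tick 0 v(0, 2): A3/C5 m3 -> G3/G4 P8 similar
  -> R4 @ bar 1 tick 0 v(0, 3): G3/A4 M2 untreated
  -> R1 @ bar 2 tick 0 v(0, 2): G3/G4 P8 -> F3/F4 P8 similar
  -> R1 @ bar 2 tick 0 v(1, 3): D4/A4 P5 -> F4/C5 P5 similar
  -> R2 @ bar 3 tick 0 v(0, 2): F3/F4 P8 -> E3/B3 P5 similar
  -> R2 @ bar 3 tick 0 v(1, 3): F4/C5 P5 -> F3/F4 P8 similar
  -> R4 @ bar 3 tick 0 v(0, 1): E3/F3 m2 untreated
  -> R4 @ bar 3 tick 0 v(0, 3): E3/F4 m2 untreated
  -> R7 @ bar 3 tick 0 v(2,): F4->B3 leap 6st
  -> R2 @ bar 4 tick 0 v(0, 2): E3/B3 P5 -> G3/G4 P8 similar
  -> R2 @ bar 4 tick 0 v(1, 3): F3/F4 P8 -> E4/B4 P5 similar
  -> R7 @ bar 4 tick 0 v(1,): F3->E4 leap 11st
  -> R7 @ bar 4 tick 0 v(3,): F4->B4 leap 6st
  -> R8 @ bar 4 tick 0 v(0, 2): penult P8 not 3rd/6th
  -> R1 @ bar 5 tick 0 v(1, 3): E4/B4 P5 -> A4/E5 P5 similar
  -> R2 @ bar 5 tick 0 v(0, 1): G3/E4 M6 -> A3/A4 P8 similar
  -> R2 @ bar 5 tick 0 v(0, 3): G3/B4 M3 -> A3/E5 P5 similar
  -> R6 @ bar 5 tick 3 v(0, 2): closes on m3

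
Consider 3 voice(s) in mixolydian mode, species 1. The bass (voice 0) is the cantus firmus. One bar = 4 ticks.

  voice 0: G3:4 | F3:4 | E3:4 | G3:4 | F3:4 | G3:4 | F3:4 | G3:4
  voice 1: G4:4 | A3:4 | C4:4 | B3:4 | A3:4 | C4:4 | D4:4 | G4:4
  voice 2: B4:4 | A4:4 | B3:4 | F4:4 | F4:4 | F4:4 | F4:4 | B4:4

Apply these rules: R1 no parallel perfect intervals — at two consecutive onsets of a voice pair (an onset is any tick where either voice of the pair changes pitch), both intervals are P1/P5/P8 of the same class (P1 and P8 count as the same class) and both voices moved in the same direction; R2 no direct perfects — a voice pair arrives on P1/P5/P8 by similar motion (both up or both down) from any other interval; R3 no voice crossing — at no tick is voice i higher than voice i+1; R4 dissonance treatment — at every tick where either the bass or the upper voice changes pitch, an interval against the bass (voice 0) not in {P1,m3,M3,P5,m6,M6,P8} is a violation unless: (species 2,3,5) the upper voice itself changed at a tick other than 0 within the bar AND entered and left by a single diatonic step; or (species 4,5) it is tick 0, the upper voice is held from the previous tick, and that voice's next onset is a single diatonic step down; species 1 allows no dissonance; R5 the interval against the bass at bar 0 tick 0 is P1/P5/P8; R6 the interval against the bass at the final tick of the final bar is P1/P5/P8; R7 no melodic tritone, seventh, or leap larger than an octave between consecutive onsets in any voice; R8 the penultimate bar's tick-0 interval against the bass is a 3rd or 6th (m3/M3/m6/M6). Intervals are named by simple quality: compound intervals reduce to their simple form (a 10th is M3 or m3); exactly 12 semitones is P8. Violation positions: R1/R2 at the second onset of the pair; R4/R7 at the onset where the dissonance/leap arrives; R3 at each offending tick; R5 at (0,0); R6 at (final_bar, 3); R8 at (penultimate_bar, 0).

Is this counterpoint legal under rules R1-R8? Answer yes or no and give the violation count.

bar 0: v0=G3 v1=G4 v2=B4 (M3)
bar 1: v0=F3 v1=A3 v2=A4 (M3)
bar 2: v0=E3 v1=C4 v2=B3 (P5)
bar 3: v0=G3 v1=B3 v2=F4 (m7)
bar 4: v0=F3 v1=A3 v2=F4 (P8)
bar 5: v0=G3 v1=C4 v2=F4 (m7)
bar 6: v0=F3 v1=D4 v2=F4 (P8)
bar 7: v0=G3 v1=G4 v2=B4 (M3)
  R5 @ bar0.0: opens on M3
  R2 @ bar1.0: G4/B4 M3 -> A3/A4 P8 similar
  R7 @ bar1.0: G4->A3 leap 10st
  R2 @ bar2.0: F3/A4 M3 -> E3/B3 P5 similar
  R3 @ bar2.0: C4 above B3
  R7 @ bar2.0: A4->B3 leap 10st
  R3 @ bar2.1: C4 above B3
  R3 @ bar2.2: C4 above B3
  R3 @ bar2.3: C4 above B3
  R4 @ bar3.0: G3/F4 m7 untreated
  R7 @ bar3.0: B3->F4 leap 6st
  R4 @ bar5.0: G3/C4 P4 untreated
  R4 @ bar5.0: G3/F4 m7 untreated
  R8 @ bar6.0: penult P8 not 3rd/6th
  R2 @ bar7.0: F3/D4 M6 -> G3/G4 P8 similar
  R7 @ bar7.0: F4->B4 leap 6st
  R6 @ bar7.3: closes on M3

No (17 violations)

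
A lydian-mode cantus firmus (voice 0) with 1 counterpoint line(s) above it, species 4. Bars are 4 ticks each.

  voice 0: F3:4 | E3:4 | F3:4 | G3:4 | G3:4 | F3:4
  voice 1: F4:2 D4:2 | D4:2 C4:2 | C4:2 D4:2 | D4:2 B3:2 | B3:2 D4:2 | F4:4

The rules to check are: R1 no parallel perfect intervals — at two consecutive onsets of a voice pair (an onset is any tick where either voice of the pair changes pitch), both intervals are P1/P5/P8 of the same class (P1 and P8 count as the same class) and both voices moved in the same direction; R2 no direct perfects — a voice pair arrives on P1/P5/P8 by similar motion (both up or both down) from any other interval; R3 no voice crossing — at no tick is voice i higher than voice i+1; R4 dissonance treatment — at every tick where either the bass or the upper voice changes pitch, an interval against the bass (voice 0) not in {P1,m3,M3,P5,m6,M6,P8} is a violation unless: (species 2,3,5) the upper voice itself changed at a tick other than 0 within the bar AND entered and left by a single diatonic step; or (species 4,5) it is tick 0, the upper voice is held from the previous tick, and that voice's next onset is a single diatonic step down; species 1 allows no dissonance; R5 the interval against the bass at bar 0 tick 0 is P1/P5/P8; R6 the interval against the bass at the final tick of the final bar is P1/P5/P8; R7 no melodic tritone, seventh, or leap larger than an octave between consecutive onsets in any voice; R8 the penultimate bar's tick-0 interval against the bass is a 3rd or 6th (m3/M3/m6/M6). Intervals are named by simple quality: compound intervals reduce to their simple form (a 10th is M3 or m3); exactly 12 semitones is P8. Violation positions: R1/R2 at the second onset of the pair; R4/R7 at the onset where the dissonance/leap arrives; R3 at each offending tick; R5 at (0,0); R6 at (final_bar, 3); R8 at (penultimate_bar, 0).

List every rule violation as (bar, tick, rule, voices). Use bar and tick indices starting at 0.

bar 0: v0=F3 v1=F4 downbeat P8
bar 1: v0=E3 v1=D4 downbeat m7
bar 2: v0=F3 v1=C4 downbeat P5
bar 3: v0=G3 v1=D4 downbeat P5
bar 4: v0=G3 v1=B3 downbeat M3
bar 5: v0=F3 v1=F4 downbeat P8

No violations across 6 bars (F3..F3 vs F4..F4).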